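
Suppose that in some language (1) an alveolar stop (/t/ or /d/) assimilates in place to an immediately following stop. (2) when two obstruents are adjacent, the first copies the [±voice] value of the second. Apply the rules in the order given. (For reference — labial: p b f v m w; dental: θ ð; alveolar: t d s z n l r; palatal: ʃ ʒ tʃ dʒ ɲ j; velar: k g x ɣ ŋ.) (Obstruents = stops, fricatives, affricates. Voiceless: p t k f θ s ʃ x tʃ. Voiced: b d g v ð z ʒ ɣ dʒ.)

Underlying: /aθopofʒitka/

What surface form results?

Rule 1: /t/ before /k/ (velar) → [k]
After rule 1: aθopofʒikka
Rule 2: /f/ before /ʒ/ (voiced) → [v]

[aθopovʒikka]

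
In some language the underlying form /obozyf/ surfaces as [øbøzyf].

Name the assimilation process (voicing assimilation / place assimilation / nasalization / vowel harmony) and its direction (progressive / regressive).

/o/→[ø] /o/→[ø].
Vowels agree with the last vowel, so the harmony is regressive.

vowel harmony, regressive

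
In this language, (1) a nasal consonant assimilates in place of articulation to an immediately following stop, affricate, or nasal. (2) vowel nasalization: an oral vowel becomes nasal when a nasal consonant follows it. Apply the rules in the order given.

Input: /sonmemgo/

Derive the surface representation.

Rule 1: /n/ before /m/ (labial) → [m]
Rule 1: /m/ before /g/ (velar) → [ŋ]
After rule 1: sommeŋgo
Rule 2: /o/ before nasal /m/ → [õ]
Rule 2: /e/ before nasal /ŋ/ → [ẽ]

[sõmmẽŋgo]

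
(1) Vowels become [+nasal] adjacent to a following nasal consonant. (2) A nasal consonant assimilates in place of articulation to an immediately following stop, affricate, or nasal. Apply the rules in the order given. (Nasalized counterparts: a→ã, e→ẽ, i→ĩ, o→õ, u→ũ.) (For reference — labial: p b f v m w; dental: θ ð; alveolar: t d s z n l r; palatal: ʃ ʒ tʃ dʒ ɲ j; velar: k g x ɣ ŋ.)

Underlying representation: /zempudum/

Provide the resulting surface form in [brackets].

Rule 1: /e/ before nasal /m/ → [ẽ]
Rule 1: /u/ before nasal /m/ → [ũ]
After rule 1: zẽmpudũm
Rule 2: no segment meets the rule's conditions; no change.

[zẽmpudũm]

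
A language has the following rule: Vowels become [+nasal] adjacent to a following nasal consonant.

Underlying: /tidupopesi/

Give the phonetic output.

no segment meets the rule's conditions; no change.

[tidupopesi]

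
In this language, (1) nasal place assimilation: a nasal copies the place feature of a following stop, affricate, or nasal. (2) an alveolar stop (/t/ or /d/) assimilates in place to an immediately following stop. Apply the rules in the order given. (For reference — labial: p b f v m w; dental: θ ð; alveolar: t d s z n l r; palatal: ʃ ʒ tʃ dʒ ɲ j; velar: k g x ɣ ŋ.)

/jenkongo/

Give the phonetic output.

Rule 1: /n/ before /k/ (velar) → [ŋ]
Rule 1: /n/ before /g/ (velar) → [ŋ]
After rule 1: jeŋkoŋgo
Rule 2: no segment meets the rule's conditions; no change.

[jeŋkoŋgo]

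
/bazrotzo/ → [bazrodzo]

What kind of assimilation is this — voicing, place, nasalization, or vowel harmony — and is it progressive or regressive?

voicing assimilation, regressive

/t/→[d].
Each target copies a feature from the following segment, so the direction is regressive.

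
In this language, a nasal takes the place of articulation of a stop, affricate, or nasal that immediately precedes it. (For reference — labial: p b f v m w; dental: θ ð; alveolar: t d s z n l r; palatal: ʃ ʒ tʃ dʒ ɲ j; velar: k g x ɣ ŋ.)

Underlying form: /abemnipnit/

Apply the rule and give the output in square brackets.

/n/ after /m/ (labial) → [m]
/n/ after /p/ (labial) → [m]

[abemmipmit]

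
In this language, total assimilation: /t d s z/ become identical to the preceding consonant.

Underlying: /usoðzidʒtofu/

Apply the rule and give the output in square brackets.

/z/ after /ð/ → [ð] (total assimilation)
/t/ after /dʒ/ → [dʒ] (total assimilation)

[usoððidʒdʒofu]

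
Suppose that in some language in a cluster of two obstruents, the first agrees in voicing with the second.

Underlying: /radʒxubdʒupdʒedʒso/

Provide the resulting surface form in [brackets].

/dʒ/ before /x/ (voiceless) → [tʃ]
/p/ before /dʒ/ (voiced) → [b]
/dʒ/ before /s/ (voiceless) → [tʃ]

[ratʃxubdʒubdʒetʃso]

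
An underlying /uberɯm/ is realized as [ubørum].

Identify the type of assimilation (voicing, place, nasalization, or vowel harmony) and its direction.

/e/→[ø] /ɯ/→[u].
Vowels agree with the first vowel, so the harmony is progressive.

vowel harmony, progressive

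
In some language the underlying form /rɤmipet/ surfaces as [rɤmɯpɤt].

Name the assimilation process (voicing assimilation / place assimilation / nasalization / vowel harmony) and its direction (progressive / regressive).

/i/→[ɯ] /e/→[ɤ].
Vowels agree with the first vowel, so the harmony is progressive.

vowel harmony, progressive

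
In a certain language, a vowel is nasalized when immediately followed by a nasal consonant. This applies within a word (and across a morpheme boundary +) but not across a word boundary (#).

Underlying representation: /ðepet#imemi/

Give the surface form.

/i/ before nasal /m/ → [ĩ]
/e/ before nasal /m/ → [ẽ]

[ðepet#ĩmẽmi]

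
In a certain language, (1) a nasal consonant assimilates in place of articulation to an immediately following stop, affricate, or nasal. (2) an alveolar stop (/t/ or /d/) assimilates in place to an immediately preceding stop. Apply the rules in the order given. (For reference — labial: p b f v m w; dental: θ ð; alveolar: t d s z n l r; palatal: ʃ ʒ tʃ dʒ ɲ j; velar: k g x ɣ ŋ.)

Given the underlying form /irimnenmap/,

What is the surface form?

[irinnemmap]

Rule 1: /m/ before /n/ (alveolar) → [n]
Rule 1: /n/ before /m/ (labial) → [m]
After rule 1: irinnemmap
Rule 2: no segment meets the rule's conditions; no change.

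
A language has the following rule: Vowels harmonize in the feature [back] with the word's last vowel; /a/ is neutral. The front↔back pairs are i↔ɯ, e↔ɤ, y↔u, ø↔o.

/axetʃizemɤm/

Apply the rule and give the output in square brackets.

/e/ harmonizes with /ɤ/ ([+back]) → [ɤ]
/i/ harmonizes with /ɤ/ ([+back]) → [ɯ]
/e/ harmonizes with /ɤ/ ([+back]) → [ɤ]

[axɤtʃɯzɤmɤm]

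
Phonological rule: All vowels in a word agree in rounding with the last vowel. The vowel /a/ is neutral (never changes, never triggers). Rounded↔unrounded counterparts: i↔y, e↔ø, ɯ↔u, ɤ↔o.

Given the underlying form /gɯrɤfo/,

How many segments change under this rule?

2

/ɯ/ harmonizes with /o/ ([+round]) → [u]
/ɤ/ harmonizes with /o/ ([+round]) → [o]
2 segments change.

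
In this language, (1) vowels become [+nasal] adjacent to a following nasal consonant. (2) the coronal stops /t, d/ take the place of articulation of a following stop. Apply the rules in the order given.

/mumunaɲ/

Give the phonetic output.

[mũmũnãɲ]

Rule 1: /u/ before nasal /m/ → [ũ]
Rule 1: /u/ before nasal /n/ → [ũ]
Rule 1: /a/ before nasal /ɲ/ → [ã]
After rule 1: mũmũnãɲ
Rule 2: no segment meets the rule's conditions; no change.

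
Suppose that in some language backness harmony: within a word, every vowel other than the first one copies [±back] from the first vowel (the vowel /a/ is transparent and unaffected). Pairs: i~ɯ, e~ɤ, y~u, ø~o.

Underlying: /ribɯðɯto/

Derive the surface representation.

/ɯ/ harmonizes with /i/ ([-back]) → [i]
/ɯ/ harmonizes with /i/ ([-back]) → [i]
/o/ harmonizes with /i/ ([-back]) → [ø]

[ribiðitø]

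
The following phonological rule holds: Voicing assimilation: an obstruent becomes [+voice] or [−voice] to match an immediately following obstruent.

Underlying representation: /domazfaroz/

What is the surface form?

[domasfaroz]

/z/ before /f/ (voiceless) → [s]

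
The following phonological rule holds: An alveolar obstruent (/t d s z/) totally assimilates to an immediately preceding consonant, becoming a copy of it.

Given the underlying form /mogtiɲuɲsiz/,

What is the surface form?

[moggiɲuɲɲiz]

/t/ after /g/ → [g] (total assimilation)
/s/ after /ɲ/ → [ɲ] (total assimilation)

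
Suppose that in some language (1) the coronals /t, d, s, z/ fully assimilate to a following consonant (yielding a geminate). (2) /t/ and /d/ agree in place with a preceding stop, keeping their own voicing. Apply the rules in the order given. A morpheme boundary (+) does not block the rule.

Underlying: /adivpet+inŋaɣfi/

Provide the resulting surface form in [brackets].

Rule 1: no segment meets the rule's conditions; no change.
After rule 1: adivpet+inŋaɣfi
Rule 2: no segment meets the rule's conditions; no change.

[adivpet+inŋaɣfi]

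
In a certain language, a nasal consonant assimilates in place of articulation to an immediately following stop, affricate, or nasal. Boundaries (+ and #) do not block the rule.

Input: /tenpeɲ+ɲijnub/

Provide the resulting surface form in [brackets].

/n/ before /p/ (labial) → [m]

[tempeɲ+ɲijnub]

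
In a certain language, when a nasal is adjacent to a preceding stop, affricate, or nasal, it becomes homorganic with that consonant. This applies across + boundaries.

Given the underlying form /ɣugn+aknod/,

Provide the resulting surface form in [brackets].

/n/ after /g/ (velar) → [ŋ]
/n/ after /k/ (velar) → [ŋ]

[ɣugŋ+akŋod]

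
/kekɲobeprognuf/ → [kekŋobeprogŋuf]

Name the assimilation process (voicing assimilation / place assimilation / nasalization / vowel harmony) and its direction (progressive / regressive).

place assimilation, progressive

/ɲ/→[ŋ] /n/→[ŋ].
Each target copies a feature from the preceding segment, so the direction is progressive.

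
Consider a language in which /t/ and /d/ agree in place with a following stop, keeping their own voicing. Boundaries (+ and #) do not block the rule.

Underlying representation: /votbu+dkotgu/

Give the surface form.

/t/ before /b/ (labial) → [p]
/d/ before /k/ (velar) → [g]
/t/ before /g/ (velar) → [k]

[vopbu+gkokgu]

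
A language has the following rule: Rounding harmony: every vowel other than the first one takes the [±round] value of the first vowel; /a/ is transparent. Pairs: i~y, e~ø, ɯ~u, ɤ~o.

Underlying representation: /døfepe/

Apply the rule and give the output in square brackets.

/e/ harmonizes with /ø/ ([+round]) → [ø]
/e/ harmonizes with /ø/ ([+round]) → [ø]

[døføpø]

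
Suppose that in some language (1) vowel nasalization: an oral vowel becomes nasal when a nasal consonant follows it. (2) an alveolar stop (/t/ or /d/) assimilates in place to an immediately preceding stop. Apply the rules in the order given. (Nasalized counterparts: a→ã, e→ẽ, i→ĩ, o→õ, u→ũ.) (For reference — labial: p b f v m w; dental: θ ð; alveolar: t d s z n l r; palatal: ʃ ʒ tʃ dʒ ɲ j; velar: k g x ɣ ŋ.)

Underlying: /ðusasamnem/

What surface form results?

[ðusasãmnẽm]

Rule 1: /a/ before nasal /m/ → [ã]
Rule 1: /e/ before nasal /m/ → [ẽ]
After rule 1: ðusasãmnẽm
Rule 2: no segment meets the rule's conditions; no change.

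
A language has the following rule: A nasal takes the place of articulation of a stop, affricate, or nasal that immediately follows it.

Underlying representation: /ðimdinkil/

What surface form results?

/m/ before /d/ (alveolar) → [n]
/n/ before /k/ (velar) → [ŋ]

[ðindiŋkil]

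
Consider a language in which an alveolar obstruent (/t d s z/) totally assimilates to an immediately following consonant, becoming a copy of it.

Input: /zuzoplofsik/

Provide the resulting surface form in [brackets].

[zuzoplofsik]

no segment meets the rule's conditions; no change.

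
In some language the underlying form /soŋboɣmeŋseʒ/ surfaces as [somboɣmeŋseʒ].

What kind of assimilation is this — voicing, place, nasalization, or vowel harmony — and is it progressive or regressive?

/ŋ/→[m].
Each target copies a feature from the following segment, so the direction is regressive.

place assimilation, regressive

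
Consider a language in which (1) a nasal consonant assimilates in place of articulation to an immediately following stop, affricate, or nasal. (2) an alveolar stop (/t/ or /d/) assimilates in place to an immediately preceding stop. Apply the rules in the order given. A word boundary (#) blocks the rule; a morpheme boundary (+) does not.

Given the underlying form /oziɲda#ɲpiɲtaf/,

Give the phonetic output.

Rule 1: /ɲ/ before /d/ (alveolar) → [n]
Rule 1: /ɲ/ before /p/ (labial) → [m]
Rule 1: /ɲ/ before /t/ (alveolar) → [n]
After rule 1: ozinda#mpintaf
Rule 2: no segment meets the rule's conditions; no change.

[ozinda#mpintaf]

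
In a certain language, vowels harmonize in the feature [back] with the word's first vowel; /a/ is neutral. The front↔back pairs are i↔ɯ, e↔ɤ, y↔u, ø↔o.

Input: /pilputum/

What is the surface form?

[pilpytym]

/u/ harmonizes with /i/ ([-back]) → [y]
/u/ harmonizes with /i/ ([-back]) → [y]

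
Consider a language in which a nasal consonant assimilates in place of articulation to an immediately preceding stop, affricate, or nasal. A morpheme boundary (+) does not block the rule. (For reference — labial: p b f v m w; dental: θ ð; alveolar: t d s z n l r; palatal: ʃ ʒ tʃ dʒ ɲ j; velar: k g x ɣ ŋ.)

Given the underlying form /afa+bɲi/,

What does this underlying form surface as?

[afa+bmi]

/ɲ/ after /b/ (labial) → [m]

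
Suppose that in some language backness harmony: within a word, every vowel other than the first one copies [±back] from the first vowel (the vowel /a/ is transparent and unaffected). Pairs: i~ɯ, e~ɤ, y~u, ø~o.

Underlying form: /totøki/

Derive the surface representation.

/ø/ harmonizes with /o/ ([+back]) → [o]
/i/ harmonizes with /o/ ([+back]) → [ɯ]

[totokɯ]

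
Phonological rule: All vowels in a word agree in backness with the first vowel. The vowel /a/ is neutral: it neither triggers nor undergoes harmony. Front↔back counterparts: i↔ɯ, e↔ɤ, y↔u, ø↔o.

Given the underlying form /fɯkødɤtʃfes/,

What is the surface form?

[fɯkodɤtʃfɤs]

/ø/ harmonizes with /ɯ/ ([+back]) → [o]
/e/ harmonizes with /ɯ/ ([+back]) → [ɤ]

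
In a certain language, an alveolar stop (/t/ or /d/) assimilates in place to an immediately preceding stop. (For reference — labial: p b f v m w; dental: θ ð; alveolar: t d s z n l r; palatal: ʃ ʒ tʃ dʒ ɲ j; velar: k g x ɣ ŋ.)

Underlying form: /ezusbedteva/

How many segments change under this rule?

No segment meets the rule's conditions.

0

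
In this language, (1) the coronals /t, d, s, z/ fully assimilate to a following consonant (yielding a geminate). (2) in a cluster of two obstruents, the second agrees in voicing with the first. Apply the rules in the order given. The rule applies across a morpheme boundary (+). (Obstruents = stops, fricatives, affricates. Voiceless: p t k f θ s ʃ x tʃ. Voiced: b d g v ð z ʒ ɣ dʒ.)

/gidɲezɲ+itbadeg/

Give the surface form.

Rule 1: /d/ before /ɲ/ → [ɲ] (total assimilation)
Rule 1: /z/ before /ɲ/ → [ɲ] (total assimilation)
Rule 1: /t/ before /b/ → [b] (total assimilation)
After rule 1: giɲɲeɲɲ+ibbadeg
Rule 2: no segment meets the rule's conditions; no change.

[giɲɲeɲɲ+ibbadeg]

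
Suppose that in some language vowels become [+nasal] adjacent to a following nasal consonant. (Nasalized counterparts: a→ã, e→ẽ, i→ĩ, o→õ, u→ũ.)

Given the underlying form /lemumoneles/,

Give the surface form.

[lẽmũmõneles]

/e/ before nasal /m/ → [ẽ]
/u/ before nasal /m/ → [ũ]
/o/ before nasal /n/ → [õ]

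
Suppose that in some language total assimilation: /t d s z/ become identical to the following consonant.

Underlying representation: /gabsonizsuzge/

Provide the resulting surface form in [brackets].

/z/ before /s/ → [s] (total assimilation)
/z/ before /g/ → [g] (total assimilation)

[gabsonissugge]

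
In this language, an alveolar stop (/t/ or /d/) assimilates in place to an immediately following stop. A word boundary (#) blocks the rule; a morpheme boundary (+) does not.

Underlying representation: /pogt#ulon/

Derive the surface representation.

[pogt#ulon]

no segment meets the rule's conditions; no change.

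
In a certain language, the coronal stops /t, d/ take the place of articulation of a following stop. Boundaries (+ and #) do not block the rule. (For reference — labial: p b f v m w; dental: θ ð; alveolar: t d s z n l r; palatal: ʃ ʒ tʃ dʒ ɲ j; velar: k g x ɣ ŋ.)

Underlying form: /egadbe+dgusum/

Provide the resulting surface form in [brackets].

/d/ before /b/ (labial) → [b]
/d/ before /g/ (velar) → [g]

[egabbe+ggusum]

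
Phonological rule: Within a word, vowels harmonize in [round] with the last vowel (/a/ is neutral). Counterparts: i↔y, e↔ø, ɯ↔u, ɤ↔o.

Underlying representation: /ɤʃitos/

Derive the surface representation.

/ɤ/ harmonizes with /o/ ([+round]) → [o]
/i/ harmonizes with /o/ ([+round]) → [y]

[oʃytos]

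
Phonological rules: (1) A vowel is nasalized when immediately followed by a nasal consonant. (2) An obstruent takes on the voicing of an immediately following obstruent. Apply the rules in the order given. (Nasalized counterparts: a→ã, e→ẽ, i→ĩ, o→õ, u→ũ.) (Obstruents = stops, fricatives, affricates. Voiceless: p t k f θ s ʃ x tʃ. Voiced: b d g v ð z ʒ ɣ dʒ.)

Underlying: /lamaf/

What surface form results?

Rule 1: /a/ before nasal /m/ → [ã]
After rule 1: lãmaf
Rule 2: no segment meets the rule's conditions; no change.

[lãmaf]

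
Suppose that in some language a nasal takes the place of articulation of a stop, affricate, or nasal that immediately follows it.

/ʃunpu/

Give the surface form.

/n/ before /p/ (labial) → [m]

[ʃumpu]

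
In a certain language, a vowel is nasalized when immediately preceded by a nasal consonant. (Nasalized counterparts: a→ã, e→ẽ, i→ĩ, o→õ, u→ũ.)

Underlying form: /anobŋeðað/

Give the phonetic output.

[anõbŋẽðað]

/o/ after nasal /n/ → [õ]
/e/ after nasal /ŋ/ → [ẽ]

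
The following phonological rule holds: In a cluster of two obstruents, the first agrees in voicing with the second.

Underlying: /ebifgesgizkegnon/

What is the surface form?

/f/ before /g/ (voiced) → [v]
/s/ before /g/ (voiced) → [z]
/z/ before /k/ (voiceless) → [s]

[ebivgezgiskegnon]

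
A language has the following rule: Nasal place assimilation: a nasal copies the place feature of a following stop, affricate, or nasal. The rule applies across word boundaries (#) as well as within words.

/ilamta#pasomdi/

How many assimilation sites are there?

/m/ before /t/ (alveolar) → [n]
/m/ before /d/ (alveolar) → [n]
2 segments change.

2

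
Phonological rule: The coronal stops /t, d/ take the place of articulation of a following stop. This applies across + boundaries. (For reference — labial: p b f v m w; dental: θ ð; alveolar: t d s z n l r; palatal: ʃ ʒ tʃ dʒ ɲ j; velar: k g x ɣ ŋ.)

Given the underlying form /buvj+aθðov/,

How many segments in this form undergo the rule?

0

No segment meets the rule's conditions.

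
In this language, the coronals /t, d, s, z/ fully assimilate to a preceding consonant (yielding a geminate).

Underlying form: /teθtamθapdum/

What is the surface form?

/t/ after /θ/ → [θ] (total assimilation)
/d/ after /p/ → [p] (total assimilation)

[teθθamθappum]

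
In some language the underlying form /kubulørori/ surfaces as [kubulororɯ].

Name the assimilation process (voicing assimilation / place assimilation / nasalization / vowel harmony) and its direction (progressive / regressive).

/ø/→[o] /i/→[ɯ].
Vowels agree with the first vowel, so the harmony is progressive.

vowel harmony, progressive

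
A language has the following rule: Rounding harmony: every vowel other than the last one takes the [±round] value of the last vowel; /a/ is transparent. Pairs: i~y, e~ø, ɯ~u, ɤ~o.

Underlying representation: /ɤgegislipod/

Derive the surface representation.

[ogøgyslypod]

/ɤ/ harmonizes with /o/ ([+round]) → [o]
/e/ harmonizes with /o/ ([+round]) → [ø]
/i/ harmonizes with /o/ ([+round]) → [y]
/i/ harmonizes with /o/ ([+round]) → [y]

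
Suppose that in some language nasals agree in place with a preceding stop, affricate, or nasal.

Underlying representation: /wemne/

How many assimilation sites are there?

/n/ after /m/ (labial) → [m]
1 segment changes.

1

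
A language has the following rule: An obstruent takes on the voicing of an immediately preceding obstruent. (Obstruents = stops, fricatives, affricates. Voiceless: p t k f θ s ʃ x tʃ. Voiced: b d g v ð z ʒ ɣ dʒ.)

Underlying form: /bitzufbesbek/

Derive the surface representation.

/z/ after /t/ (voiceless) → [s]
/b/ after /f/ (voiceless) → [p]
/b/ after /s/ (voiceless) → [p]

[bitsufpespek]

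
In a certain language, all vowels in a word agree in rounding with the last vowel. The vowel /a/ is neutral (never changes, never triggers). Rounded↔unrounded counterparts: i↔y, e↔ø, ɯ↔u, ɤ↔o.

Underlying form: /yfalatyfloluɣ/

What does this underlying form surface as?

[yfalatyfloluɣ]

no segment meets the rule's conditions; no change.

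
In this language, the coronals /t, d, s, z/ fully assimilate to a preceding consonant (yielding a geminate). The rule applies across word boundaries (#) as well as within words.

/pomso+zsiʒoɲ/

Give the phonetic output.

/s/ after /m/ → [m] (total assimilation)
/s/ after /z/ → [z] (total assimilation)

[pommo+zziʒoɲ]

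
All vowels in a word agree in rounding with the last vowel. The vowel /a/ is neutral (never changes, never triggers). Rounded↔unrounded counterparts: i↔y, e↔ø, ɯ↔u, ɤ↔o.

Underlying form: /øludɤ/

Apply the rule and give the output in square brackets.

[elɯdɤ]

/ø/ harmonizes with /ɤ/ ([-round]) → [e]
/u/ harmonizes with /ɤ/ ([-round]) → [ɯ]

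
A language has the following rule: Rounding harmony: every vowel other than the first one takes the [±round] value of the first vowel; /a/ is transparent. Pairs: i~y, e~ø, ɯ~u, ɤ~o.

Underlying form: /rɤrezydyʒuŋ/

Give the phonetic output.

/y/ harmonizes with /ɤ/ ([-round]) → [i]
/y/ harmonizes with /ɤ/ ([-round]) → [i]
/u/ harmonizes with /ɤ/ ([-round]) → [ɯ]

[rɤrezidiʒɯŋ]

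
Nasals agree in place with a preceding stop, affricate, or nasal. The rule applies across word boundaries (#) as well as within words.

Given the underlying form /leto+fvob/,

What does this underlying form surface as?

[leto+fvob]

no segment meets the rule's conditions; no change.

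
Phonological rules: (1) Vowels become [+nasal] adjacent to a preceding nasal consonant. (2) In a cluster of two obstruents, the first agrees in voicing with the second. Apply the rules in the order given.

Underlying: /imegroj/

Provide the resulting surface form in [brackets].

Rule 1: /e/ after nasal /m/ → [ẽ]
After rule 1: imẽgroj
Rule 2: no segment meets the rule's conditions; no change.

[imẽgroj]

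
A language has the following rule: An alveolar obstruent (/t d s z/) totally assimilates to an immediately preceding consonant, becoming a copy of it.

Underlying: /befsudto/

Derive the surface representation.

/s/ after /f/ → [f] (total assimilation)
/t/ after /d/ → [d] (total assimilation)

[beffuddo]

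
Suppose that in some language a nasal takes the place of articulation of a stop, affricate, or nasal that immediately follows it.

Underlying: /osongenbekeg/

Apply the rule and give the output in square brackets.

/n/ before /g/ (velar) → [ŋ]
/n/ before /b/ (labial) → [m]

[osoŋgembekeg]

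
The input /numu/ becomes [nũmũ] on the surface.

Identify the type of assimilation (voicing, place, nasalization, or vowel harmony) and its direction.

nasalization, progressive

/u/→[ũ] /u/→[ũ].
Each target copies a feature from the preceding segment, so the direction is progressive.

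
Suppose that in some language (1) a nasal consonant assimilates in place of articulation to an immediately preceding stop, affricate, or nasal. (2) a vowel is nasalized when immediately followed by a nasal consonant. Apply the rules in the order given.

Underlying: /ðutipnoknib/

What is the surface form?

Rule 1: /n/ after /p/ (labial) → [m]
Rule 1: /n/ after /k/ (velar) → [ŋ]
After rule 1: ðutipmokŋib
Rule 2: no segment meets the rule's conditions; no change.

[ðutipmokŋib]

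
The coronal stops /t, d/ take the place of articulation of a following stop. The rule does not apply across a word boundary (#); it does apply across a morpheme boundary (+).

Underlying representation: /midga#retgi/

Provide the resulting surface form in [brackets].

[migga#rekgi]

/d/ before /g/ (velar) → [g]
/t/ before /g/ (velar) → [k]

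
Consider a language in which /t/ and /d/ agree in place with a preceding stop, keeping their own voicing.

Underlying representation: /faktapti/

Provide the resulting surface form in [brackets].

/t/ after /k/ (velar) → [k]
/t/ after /p/ (labial) → [p]

[fakkappi]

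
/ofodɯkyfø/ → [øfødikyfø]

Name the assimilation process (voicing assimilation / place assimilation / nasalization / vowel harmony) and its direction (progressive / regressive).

/o/→[ø] /o/→[ø] /ɯ/→[i].
Vowels agree with the last vowel, so the harmony is regressive.

vowel harmony, regressive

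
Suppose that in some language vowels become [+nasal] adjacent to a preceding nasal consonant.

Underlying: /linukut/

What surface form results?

[linũkut]

/u/ after nasal /n/ → [ũ]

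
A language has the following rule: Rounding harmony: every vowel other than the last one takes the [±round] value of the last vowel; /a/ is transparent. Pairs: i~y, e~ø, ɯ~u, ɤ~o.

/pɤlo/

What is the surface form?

/ɤ/ harmonizes with /o/ ([+round]) → [o]

[polo]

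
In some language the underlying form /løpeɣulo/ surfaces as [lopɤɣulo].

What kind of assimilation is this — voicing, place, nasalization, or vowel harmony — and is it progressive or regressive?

vowel harmony, regressive

/ø/→[o] /e/→[ɤ].
Vowels agree with the last vowel, so the harmony is regressive.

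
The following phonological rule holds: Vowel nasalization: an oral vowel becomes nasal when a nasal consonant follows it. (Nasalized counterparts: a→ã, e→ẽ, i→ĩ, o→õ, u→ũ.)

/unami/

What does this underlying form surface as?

[ũnãmi]

/u/ before nasal /n/ → [ũ]
/a/ before nasal /m/ → [ã]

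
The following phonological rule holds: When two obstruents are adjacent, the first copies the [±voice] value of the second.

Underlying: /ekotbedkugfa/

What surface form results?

[ekodbetkukfa]

/t/ before /b/ (voiced) → [d]
/d/ before /k/ (voiceless) → [t]
/g/ before /f/ (voiceless) → [k]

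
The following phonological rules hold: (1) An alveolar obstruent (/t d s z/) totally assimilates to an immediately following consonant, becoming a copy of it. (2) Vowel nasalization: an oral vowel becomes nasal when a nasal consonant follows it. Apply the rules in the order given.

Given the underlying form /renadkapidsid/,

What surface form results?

[rẽnakkapissid]

Rule 1: /d/ before /k/ → [k] (total assimilation)
Rule 1: /d/ before /s/ → [s] (total assimilation)
After rule 1: renakkapissid
Rule 2: /e/ before nasal /n/ → [ẽ]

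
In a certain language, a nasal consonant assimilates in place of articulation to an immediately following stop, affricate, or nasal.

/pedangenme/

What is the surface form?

[pedaŋgemme]

/n/ before /g/ (velar) → [ŋ]
/n/ before /m/ (labial) → [m]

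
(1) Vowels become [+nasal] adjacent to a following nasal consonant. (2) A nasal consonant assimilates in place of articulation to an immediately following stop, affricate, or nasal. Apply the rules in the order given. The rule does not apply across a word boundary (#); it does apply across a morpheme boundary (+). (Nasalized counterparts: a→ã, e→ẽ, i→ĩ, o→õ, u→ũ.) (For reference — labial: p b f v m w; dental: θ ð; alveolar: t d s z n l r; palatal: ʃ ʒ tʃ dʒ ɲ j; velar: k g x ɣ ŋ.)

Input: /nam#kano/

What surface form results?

[nãm#kãno]

Rule 1: /a/ before nasal /m/ → [ã]
Rule 1: /a/ before nasal /n/ → [ã]
After rule 1: nãm#kãno
Rule 2: no segment meets the rule's conditions; no change.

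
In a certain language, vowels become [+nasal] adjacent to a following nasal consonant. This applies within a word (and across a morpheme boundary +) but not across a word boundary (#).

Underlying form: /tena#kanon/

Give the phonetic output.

[tẽna#kãnõn]

/e/ before nasal /n/ → [ẽ]
/a/ before nasal /n/ → [ã]
/o/ before nasal /n/ → [õ]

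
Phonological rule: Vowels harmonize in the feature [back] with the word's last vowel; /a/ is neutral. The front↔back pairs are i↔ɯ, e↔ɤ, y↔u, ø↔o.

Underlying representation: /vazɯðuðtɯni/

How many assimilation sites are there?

/ɯ/ harmonizes with /i/ ([-back]) → [i]
/u/ harmonizes with /i/ ([-back]) → [y]
/ɯ/ harmonizes with /i/ ([-back]) → [i]
3 segments change.

3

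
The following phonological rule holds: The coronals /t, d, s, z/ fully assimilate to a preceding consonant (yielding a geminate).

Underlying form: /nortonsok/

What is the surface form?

/t/ after /r/ → [r] (total assimilation)
/s/ after /n/ → [n] (total assimilation)

[norronnok]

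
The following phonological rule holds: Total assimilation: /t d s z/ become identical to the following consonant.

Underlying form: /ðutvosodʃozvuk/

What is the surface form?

/t/ before /v/ → [v] (total assimilation)
/d/ before /ʃ/ → [ʃ] (total assimilation)
/z/ before /v/ → [v] (total assimilation)

[ðuvvosoʃʃovvuk]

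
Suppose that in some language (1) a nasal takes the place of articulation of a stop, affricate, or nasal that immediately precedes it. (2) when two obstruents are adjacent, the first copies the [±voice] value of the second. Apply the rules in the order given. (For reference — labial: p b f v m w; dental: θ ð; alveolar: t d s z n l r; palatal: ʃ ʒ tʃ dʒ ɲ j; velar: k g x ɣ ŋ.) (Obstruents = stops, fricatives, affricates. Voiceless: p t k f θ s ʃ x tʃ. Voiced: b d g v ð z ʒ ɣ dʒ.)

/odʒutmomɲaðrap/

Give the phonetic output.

[odʒutnommaðrap]

Rule 1: /m/ after /t/ (alveolar) → [n]
Rule 1: /ɲ/ after /m/ (labial) → [m]
After rule 1: odʒutnommaðrap
Rule 2: no segment meets the rule's conditions; no change.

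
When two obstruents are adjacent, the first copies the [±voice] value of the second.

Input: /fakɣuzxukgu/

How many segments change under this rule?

3

/k/ before /ɣ/ (voiced) → [g]
/z/ before /x/ (voiceless) → [s]
/k/ before /g/ (voiced) → [g]
3 segments change.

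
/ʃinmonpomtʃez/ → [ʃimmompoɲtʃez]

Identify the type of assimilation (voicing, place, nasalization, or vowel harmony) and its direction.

/n/→[m] /n/→[m] /m/→[ɲ].
Each target copies a feature from the following segment, so the direction is regressive.

place assimilation, regressive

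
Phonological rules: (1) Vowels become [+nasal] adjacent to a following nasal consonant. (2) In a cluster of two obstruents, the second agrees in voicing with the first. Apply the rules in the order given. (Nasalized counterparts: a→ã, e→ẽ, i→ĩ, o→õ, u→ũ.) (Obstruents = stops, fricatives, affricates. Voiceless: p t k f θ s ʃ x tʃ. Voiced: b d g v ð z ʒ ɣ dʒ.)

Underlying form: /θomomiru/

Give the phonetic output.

[θõmõmiru]

Rule 1: /o/ before nasal /m/ → [õ]
Rule 1: /o/ before nasal /m/ → [õ]
After rule 1: θõmõmiru
Rule 2: no segment meets the rule's conditions; no change.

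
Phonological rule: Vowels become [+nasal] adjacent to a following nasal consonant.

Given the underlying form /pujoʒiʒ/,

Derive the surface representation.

no segment meets the rule's conditions; no change.

[pujoʒiʒ]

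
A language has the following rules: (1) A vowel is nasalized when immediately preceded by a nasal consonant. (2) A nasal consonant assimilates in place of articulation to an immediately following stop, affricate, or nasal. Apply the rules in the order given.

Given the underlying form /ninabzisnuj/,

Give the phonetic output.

[nĩnãbzisnũj]

Rule 1: /i/ after nasal /n/ → [ĩ]
Rule 1: /a/ after nasal /n/ → [ã]
Rule 1: /u/ after nasal /n/ → [ũ]
After rule 1: nĩnãbzisnũj
Rule 2: no segment meets the rule's conditions; no change.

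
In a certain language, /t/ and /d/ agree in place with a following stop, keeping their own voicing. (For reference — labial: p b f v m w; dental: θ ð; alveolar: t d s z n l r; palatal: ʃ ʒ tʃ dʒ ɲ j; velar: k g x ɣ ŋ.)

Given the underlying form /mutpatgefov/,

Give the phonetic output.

/t/ before /p/ (labial) → [p]
/t/ before /g/ (velar) → [k]

[muppakgefov]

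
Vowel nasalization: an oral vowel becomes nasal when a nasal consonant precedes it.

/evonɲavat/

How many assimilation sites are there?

/a/ after nasal /ɲ/ → [ã]
1 segment changes.

1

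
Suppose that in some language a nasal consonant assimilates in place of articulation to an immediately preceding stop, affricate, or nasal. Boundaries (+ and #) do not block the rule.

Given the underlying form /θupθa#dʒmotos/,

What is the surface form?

/m/ after /dʒ/ (palatal) → [ɲ]

[θupθa#dʒɲotos]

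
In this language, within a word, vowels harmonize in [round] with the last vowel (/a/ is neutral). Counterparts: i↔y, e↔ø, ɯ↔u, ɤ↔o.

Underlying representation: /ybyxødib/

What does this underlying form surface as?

[ibixedib]

/y/ harmonizes with /i/ ([-round]) → [i]
/y/ harmonizes with /i/ ([-round]) → [i]
/ø/ harmonizes with /i/ ([-round]) → [e]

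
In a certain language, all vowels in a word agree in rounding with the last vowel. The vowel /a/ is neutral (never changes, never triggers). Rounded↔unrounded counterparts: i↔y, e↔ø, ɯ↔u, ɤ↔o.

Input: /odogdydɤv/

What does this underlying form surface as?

[ɤdɤgdidɤv]

/o/ harmonizes with /ɤ/ ([-round]) → [ɤ]
/o/ harmonizes with /ɤ/ ([-round]) → [ɤ]
/y/ harmonizes with /ɤ/ ([-round]) → [i]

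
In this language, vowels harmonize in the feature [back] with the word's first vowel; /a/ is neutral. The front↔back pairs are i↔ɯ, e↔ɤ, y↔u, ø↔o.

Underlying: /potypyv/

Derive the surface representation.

/y/ harmonizes with /o/ ([+back]) → [u]
/y/ harmonizes with /o/ ([+back]) → [u]

[potupuv]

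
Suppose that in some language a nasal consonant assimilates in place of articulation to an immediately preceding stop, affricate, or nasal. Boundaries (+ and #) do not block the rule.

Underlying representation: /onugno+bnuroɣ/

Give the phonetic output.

[onugŋo+bmuroɣ]

/n/ after /g/ (velar) → [ŋ]
/n/ after /b/ (labial) → [m]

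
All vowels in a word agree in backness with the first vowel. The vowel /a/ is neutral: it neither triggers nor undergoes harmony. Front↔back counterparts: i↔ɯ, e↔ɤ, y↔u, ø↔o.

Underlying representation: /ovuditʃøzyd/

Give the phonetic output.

/i/ harmonizes with /o/ ([+back]) → [ɯ]
/ø/ harmonizes with /o/ ([+back]) → [o]
/y/ harmonizes with /o/ ([+back]) → [u]

[ovudɯtʃozud]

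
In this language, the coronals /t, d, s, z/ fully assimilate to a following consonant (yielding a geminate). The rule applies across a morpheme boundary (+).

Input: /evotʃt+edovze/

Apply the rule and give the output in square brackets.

no segment meets the rule's conditions; no change.

[evotʃt+edovze]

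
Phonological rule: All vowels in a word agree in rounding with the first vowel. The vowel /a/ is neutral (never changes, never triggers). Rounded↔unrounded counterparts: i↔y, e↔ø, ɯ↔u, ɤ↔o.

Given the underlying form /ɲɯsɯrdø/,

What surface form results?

[ɲɯsɯrde]

/ø/ harmonizes with /ɯ/ ([-round]) → [e]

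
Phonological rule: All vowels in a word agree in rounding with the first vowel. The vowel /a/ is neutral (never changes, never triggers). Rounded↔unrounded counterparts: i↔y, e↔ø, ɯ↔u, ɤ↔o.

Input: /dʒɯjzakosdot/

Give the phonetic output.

[dʒɯjzakɤsdɤt]

/o/ harmonizes with /ɯ/ ([-round]) → [ɤ]
/o/ harmonizes with /ɯ/ ([-round]) → [ɤ]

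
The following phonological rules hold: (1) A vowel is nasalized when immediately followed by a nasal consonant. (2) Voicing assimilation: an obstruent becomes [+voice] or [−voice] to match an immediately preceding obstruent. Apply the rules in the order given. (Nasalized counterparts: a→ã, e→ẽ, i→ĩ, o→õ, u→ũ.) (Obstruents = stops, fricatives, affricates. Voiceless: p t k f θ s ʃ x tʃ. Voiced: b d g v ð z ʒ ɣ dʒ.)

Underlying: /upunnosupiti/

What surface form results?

[upũnnosupiti]

Rule 1: /u/ before nasal /n/ → [ũ]
After rule 1: upũnnosupiti
Rule 2: no segment meets the rule's conditions; no change.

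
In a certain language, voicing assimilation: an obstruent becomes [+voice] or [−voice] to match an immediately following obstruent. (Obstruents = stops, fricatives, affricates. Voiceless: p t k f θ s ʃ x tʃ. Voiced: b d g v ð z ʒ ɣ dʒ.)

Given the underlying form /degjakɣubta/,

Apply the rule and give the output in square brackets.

[degjagɣupta]

/k/ before /ɣ/ (voiced) → [g]
/b/ before /t/ (voiceless) → [p]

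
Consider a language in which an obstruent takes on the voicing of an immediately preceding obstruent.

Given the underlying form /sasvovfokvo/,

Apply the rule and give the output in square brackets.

/v/ after /s/ (voiceless) → [f]
/f/ after /v/ (voiced) → [v]
/v/ after /k/ (voiceless) → [f]

[sasfovvokfo]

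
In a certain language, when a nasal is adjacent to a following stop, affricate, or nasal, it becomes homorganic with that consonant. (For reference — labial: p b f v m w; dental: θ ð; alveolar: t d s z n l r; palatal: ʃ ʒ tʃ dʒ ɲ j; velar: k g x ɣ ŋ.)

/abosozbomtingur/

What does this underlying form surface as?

[abosozbontiŋgur]

/m/ before /t/ (alveolar) → [n]
/n/ before /g/ (velar) → [ŋ]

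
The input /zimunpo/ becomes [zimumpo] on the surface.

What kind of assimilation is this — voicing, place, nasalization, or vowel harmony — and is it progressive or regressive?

/n/→[m].
Each target copies a feature from the following segment, so the direction is regressive.

place assimilation, regressive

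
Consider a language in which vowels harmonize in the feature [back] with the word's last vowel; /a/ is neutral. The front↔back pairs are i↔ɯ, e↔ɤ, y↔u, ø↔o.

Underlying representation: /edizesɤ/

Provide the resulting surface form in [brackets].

/e/ harmonizes with /ɤ/ ([+back]) → [ɤ]
/i/ harmonizes with /ɤ/ ([+back]) → [ɯ]
/e/ harmonizes with /ɤ/ ([+back]) → [ɤ]

[ɤdɯzɤsɤ]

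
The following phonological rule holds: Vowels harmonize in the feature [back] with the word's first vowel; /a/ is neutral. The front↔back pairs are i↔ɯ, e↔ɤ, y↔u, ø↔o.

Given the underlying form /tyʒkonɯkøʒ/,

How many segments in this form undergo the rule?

2

/o/ harmonizes with /y/ ([-back]) → [ø]
/ɯ/ harmonizes with /y/ ([-back]) → [i]
2 segments change.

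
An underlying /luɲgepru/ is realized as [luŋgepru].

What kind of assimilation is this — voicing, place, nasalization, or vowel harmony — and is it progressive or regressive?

place assimilation, regressive

/ɲ/→[ŋ].
Each target copies a feature from the following segment, so the direction is regressive.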